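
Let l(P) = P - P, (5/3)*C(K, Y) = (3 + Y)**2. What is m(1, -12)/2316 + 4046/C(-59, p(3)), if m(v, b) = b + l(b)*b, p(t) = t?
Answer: 1952141/10422 ≈ 187.31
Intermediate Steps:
C(K, Y) = 3*(3 + Y)**2/5
l(P) = 0
m(v, b) = b (m(v, b) = b + 0*b = b + 0 = b)
m(1, -12)/2316 + 4046/C(-59, p(3)) = -12/2316 + 4046/((3*(3 + 3)**2/5)) = -12*1/2316 + 4046/(((3/5)*6**2)) = -1/193 + 4046/(((3/5)*36)) = -1/193 + 4046/(108/5) = -1/193 + 4046*(5/108) = -1/193 + 10115/54 = 1952141/10422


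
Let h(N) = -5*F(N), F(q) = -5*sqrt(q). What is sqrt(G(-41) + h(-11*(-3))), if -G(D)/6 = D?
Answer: sqrt(246 + 25*sqrt(33)) ≈ 19.739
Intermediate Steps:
h(N) = 25*sqrt(N) (h(N) = -(-25)*sqrt(N) = 25*sqrt(N))
G(D) = -6*D
sqrt(G(-41) + h(-11*(-3))) = sqrt(-6*(-41) + 25*sqrt(-11*(-3))) = sqrt(246 + 25*sqrt(33))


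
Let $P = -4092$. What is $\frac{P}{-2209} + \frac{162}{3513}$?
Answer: $\frac{4911018}{2586739} \approx 1.8985$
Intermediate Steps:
$\frac{P}{-2209} + \frac{162}{3513} = - \frac{4092}{-2209} + \frac{162}{3513} = \left(-4092\right) \left(- \frac{1}{2209}\right) + 162 \cdot \frac{1}{3513} = \frac{4092}{2209} + \frac{54}{1171} = \frac{4911018}{2586739}$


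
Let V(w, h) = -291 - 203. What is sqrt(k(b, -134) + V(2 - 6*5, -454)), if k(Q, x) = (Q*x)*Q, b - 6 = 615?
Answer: 2*I*sqrt(12919097) ≈ 7188.6*I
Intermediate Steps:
b = 621 (b = 6 + 615 = 621)
V(w, h) = -494
k(Q, x) = x*Q**2
sqrt(k(b, -134) + V(2 - 6*5, -454)) = sqrt(-134*621**2 - 494) = sqrt(-134*385641 - 494) = sqrt(-51675894 - 494) = sqrt(-51676388) = 2*I*sqrt(12919097)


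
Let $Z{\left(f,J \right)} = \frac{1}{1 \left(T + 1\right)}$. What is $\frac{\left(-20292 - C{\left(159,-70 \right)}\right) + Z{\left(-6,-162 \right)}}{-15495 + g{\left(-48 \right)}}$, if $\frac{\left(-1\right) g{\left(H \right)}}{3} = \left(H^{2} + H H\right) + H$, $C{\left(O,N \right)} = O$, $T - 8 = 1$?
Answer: $\frac{204509}{291750} \approx 0.70097$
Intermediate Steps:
$T = 9$ ($T = 8 + 1 = 9$)
$Z{\left(f,J \right)} = \frac{1}{10}$ ($Z{\left(f,J \right)} = \frac{1}{1 \left(9 + 1\right)} = \frac{1}{1 \cdot 10} = \frac{1}{10}$)
$g{\left(H \right)} = - 6 H^{2} - 3 H$ ($g{\left(H \right)} = - 3 \left(\left(H^{2} + H H\right) + H\right) = - 3 \left(\left(H^{2} + H^{2}\right) + H\right) = - 3 \left(2 H^{2} + H\right) = - 3 \left(H + 2 H^{2}\right) = - 6 H^{2} - 3 H$)
$\frac{\left(-20292 - C{\left(159,-70 \right)}\right) + Z{\left(-6,-162 \right)}}{-15495 + g{\left(-48 \right)}} = \frac{\left(-20292 - 159\right) + \frac{1}{10}}{-15495 - - 144 \left(1 + 2 \left(-48\right)\right)} = \frac{\left(-20292 - 159\right) + \frac{1}{10}}{-15495 - - 144 \left(1 - 96\right)} = \frac{-20451 + \frac{1}{10}}{-15495 - \left(-144\right) \left(-95\right)} = - \frac{204509}{10 \left(-15495 - 13680\right)} = - \frac{204509}{10 \left(-29175\right)} = \left(- \frac{204509}{10}\right) \left(- \frac{1}{29175}\right) = \frac{204509}{291750}$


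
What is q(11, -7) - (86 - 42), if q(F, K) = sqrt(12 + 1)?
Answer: -44 + sqrt(13) ≈ -40.394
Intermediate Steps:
q(F, K) = sqrt(13)
q(11, -7) - (86 - 42) = sqrt(13) - (86 - 42) = sqrt(13) - 1*44 = sqrt(13) - 44 = -44 + sqrt(13)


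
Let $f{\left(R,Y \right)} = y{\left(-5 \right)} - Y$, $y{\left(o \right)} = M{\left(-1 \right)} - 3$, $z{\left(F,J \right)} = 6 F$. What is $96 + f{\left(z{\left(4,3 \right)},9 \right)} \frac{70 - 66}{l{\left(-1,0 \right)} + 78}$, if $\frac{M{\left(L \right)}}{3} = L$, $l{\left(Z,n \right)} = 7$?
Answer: $\frac{1620}{17} \approx 95.294$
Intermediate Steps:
$M{\left(L \right)} = 3 L$
$y{\left(o \right)} = -6$ ($y{\left(o \right)} = 3 \left(-1\right) - 3 = -3 - 3 = -6$)
$f{\left(R,Y \right)} = -6 - Y$
$96 + f{\left(z{\left(4,3 \right)},9 \right)} \frac{70 - 66}{l{\left(-1,0 \right)} + 78} = 96 + \left(-6 - 9\right) \frac{70 - 66}{7 + 78} = 96 + \left(-6 - 9\right) \frac{4}{85} = 96 - 15 \cdot 4 \cdot \frac{1}{85} = 96 - \frac{12}{17} = \frac{1620}{17}$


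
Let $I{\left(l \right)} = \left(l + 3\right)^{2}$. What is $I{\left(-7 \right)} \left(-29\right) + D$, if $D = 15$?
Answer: $-449$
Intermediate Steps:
$I{\left(l \right)} = \left(3 + l\right)^{2}$
$I{\left(-7 \right)} \left(-29\right) + D = \left(3 - 7\right)^{2} \left(-29\right) + 15 = \left(-4\right)^{2} \left(-29\right) + 15 = 16 \left(-29\right) + 15 = -464 + 15 = -449$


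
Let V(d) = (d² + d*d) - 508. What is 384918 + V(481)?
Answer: 847132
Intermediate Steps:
V(d) = -508 + 2*d² (V(d) = (d² + d²) - 508 = 2*d² - 508 = -508 + 2*d²)
384918 + V(481) = 384918 + (-508 + 2*481²) = 384918 + (-508 + 2*231361) = 384918 + (-508 + 462722) = 384918 + 462214 = 847132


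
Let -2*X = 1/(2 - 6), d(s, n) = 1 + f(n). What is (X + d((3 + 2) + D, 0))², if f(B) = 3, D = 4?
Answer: 1089/64 ≈ 17.016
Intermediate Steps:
d(s, n) = 4 (d(s, n) = 1 + 3 = 4)
X = ⅛ (X = -1/(2*(2 - 6)) = -½/(-4) = -½*(-¼) = ⅛ ≈ 0.12500)
(X + d((3 + 2) + D, 0))² = (⅛ + 4)² = (33/8)² = 1089/64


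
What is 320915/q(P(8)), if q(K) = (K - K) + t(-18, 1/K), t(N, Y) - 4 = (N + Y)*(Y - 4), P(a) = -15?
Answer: 72205875/17431 ≈ 4142.4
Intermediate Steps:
t(N, Y) = 4 + (-4 + Y)*(N + Y) (t(N, Y) = 4 + (N + Y)*(Y - 4) = 4 + (N + Y)*(-4 + Y) = 4 + (-4 + Y)*(N + Y))
q(K) = 76 + K**(-2) - 22/K (q(K) = (K - K) + (4 + (1/K)**2 - 4*(-18) - 4/K - 18/K) = 0 + (4 + K**(-2) + 72 - 4/K - 18/K) = 0 + (76 + K**(-2) - 22/K) = 76 + K**(-2) - 22/K)
320915/q(P(8)) = 320915/(76 + (-15)**(-2) - 22/(-15)) = 320915/(76 + 1/225 - 22*(-1/15)) = 320915/(76 + 1/225 + 22/15) = 320915/(17431/225) = 320915*(225/17431) = 72205875/17431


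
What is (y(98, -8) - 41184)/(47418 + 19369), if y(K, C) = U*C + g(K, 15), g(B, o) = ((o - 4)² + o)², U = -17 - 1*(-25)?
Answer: -22752/66787 ≈ -0.34066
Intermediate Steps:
U = 8 (U = -17 + 25 = 8)
g(B, o) = (o + (-4 + o)²)² (g(B, o) = ((-4 + o)² + o)² = (o + (-4 + o)²)²)
y(K, C) = 18496 + 8*C (y(K, C) = 8*C + (15 + (-4 + 15)²)² = 8*C + (15 + 11²)² = 8*C + (15 + 121)² = 8*C + 136² = 8*C + 18496 = 18496 + 8*C)
(y(98, -8) - 41184)/(47418 + 19369) = ((18496 + 8*(-8)) - 41184)/(47418 + 19369) = ((18496 - 64) - 41184)/66787 = (18432 - 41184)*(1/66787) = -22752*1/66787 = -22752/66787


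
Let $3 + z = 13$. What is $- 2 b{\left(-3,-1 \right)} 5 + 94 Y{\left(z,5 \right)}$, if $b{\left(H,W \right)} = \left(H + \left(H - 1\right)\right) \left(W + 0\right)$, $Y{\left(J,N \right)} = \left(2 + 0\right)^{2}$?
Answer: $306$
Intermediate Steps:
$z = 10$ ($z = -3 + 13 = 10$)
$Y{\left(J,N \right)} = 4$ ($Y{\left(J,N \right)} = 2^{2} = 4$)
$b{\left(H,W \right)} = W \left(-1 + 2 H\right)$ ($b{\left(H,W \right)} = \left(H + \left(H - 1\right)\right) W = \left(H + \left(-1 + H\right)\right) W = \left(-1 + 2 H\right) W = W \left(-1 + 2 H\right)$)
$- 2 b{\left(-3,-1 \right)} 5 + 94 Y{\left(z,5 \right)} = - 2 \left(- (-1 + 2 \left(-3\right))\right) 5 + 94 \cdot 4 = - 2 \left(- (-1 - 6)\right) 5 + 376 = - 2 \left(\left(-1\right) \left(-7\right)\right) 5 + 376 = \left(-2\right) 7 \cdot 5 + 376 = \left(-14\right) 5 + 376 = -70 + 376 = 306$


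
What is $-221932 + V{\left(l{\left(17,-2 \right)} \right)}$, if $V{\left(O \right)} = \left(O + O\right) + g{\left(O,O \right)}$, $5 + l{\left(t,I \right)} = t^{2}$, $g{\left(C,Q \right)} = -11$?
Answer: $-221375$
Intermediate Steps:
$l{\left(t,I \right)} = -5 + t^{2}$
$V{\left(O \right)} = -11 + 2 O$ ($V{\left(O \right)} = \left(O + O\right) - 11 = 2 O - 11 = -11 + 2 O$)
$-221932 + V{\left(l{\left(17,-2 \right)} \right)} = -221932 - \left(11 - 2 \left(-5 + 17^{2}\right)\right) = -221932 - \left(11 - 2 \left(-5 + 289\right)\right) = -221932 + \left(-11 + 2 \cdot 284\right) = -221932 + \left(-11 + 568\right) = -221932 + 557 = -221375$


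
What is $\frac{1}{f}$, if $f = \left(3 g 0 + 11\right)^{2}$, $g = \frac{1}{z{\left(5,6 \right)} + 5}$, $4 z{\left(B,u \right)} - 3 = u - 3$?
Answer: $\frac{1}{121} \approx 0.0082645$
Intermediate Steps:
$z{\left(B,u \right)} = \frac{u}{4}$ ($z{\left(B,u \right)} = \frac{3}{4} + \frac{u - 3}{4} = \frac{3}{4} + \frac{-3 + u}{4} = \frac{3}{4} + \left(- \frac{3}{4} + \frac{u}{4}\right) = \frac{u}{4}$)
$g = \frac{2}{13}$ ($g = \frac{1}{\frac{1}{4} \cdot 6 + 5} = \frac{1}{\frac{3}{2} + 5} = \frac{1}{\frac{13}{2}} = \frac{2}{13} \approx 0.15385$)
$f = 121$ ($f = \left(3 \cdot \frac{2}{13} \cdot 0 + 11\right)^{2} = \left(\frac{6}{13} \cdot 0 + 11\right)^{2} = \left(0 + 11\right)^{2} = 11^{2} = 121$)
$\frac{1}{f} = \frac{1}{121}$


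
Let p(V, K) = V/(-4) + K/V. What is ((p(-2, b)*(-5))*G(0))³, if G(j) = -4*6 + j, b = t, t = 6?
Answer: -27000000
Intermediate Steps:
b = 6
G(j) = -24 + j
p(V, K) = -V/4 + K/V (p(V, K) = V*(-¼) + K/V = -V/4 + K/V)
((p(-2, b)*(-5))*G(0))³ = (((-¼*(-2) + 6/(-2))*(-5))*(-24 + 0))³ = (((½ + 6*(-½))*(-5))*(-24))³ = (((½ - 3)*(-5))*(-24))³ = (-5/2*(-5)*(-24))³ = ((25/2)*(-24))³ = (-300)³ = -27000000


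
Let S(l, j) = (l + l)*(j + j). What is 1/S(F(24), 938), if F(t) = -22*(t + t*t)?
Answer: -1/49526400 ≈ -2.0191e-8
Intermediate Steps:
F(t) = -22*t - 22*t**2 (F(t) = -22*(t + t**2) = -22*t - 22*t**2)
S(l, j) = 4*j*l (S(l, j) = (2*l)*(2*j) = 4*j*l)
1/S(F(24), 938) = 1/(4*938*(-22*24*(1 + 24))) = 1/(4*938*(-22*24*25)) = 1/(4*938*(-13200)) = 1/(-49526400) = -1/49526400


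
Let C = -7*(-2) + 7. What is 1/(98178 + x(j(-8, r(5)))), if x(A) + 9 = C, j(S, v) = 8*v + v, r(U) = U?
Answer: 1/98190 ≈ 1.0184e-5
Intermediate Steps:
C = 21 (C = 14 + 7 = 21)
j(S, v) = 9*v
x(A) = 12 (x(A) = -9 + 21 = 12)
1/(98178 + x(j(-8, r(5)))) = 1/(98178 + 12) = 1/98190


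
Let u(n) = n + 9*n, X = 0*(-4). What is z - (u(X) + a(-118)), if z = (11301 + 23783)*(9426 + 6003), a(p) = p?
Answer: 541311154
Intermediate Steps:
X = 0
u(n) = 10*n
z = 541311036 (z = 35084*15429 = 541311036)
z - (u(X) + a(-118)) = 541311036 - (10*0 - 118) = 541311036 - (0 - 118) = 541311036 - 1*(-118) = 541311036 + 118 = 541311154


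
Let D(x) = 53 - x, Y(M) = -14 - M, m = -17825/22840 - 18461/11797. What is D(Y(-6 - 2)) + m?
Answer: 3053046911/53888696 ≈ 56.655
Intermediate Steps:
m = -126386153/53888696 (m = -17825*1/22840 - 18461*1/11797 = -3565/4568 - 18461/11797 = -126386153/53888696 ≈ -2.3453)
D(Y(-6 - 2)) + m = (53 - (-14 - (-6 - 2))) - 126386153/53888696 = (53 - (-14 - 1*(-8))) - 126386153/53888696 = (53 - (-14 + 8)) - 126386153/53888696 = (53 - 1*(-6)) - 126386153/53888696 = (53 + 6) - 126386153/53888696 = 59 - 126386153/53888696 = 3053046911/53888696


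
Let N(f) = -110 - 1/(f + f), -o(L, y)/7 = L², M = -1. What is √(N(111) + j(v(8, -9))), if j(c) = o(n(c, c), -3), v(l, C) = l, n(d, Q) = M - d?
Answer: I*√33365490/222 ≈ 26.019*I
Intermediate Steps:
n(d, Q) = -1 - d
o(L, y) = -7*L²
N(f) = -110 - 1/(2*f)
j(c) = -7*(-1 - c)²
√(N(111) + j(v(8, -9))) = √((-110 - ½/111) - 7*(1 + 8)²) = √((-110 - ½*1/111) - 7*9²) = √((-110 - 1/222) - 7*81) = √(-24421/222 - 567) = √(-150295/222) = I*√33365490/222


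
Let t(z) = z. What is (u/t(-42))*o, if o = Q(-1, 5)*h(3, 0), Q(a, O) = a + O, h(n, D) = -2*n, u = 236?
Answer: 944/7 ≈ 134.86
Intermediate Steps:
Q(a, O) = O + a
o = -24 (o = (5 - 1)*(-2*3) = 4*(-6) = -24)
(u/t(-42))*o = (236/(-42))*(-24) = (236*(-1/42))*(-24) = -118/21*(-24) = 944/7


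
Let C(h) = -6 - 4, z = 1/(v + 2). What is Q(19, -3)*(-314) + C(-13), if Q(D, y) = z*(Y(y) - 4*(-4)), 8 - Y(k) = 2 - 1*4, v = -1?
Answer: -8174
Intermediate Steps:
Y(k) = 10 (Y(k) = 8 - (2 - 1*4) = 8 - (2 - 4) = 8 - 1*(-2) = 8 + 2 = 10)
z = 1 (z = 1/(-1 + 2) = 1/1 = 1)
Q(D, y) = 26 (Q(D, y) = 1*(10 - 4*(-4)) = 1*(10 + 16) = 1*26 = 26)
C(h) = -10
Q(19, -3)*(-314) + C(-13) = 26*(-314) - 10 = -8164 - 10 = -8174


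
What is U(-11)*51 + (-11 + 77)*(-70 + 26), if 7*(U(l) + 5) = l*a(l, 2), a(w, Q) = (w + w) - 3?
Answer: -8088/7 ≈ -1155.4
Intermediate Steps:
a(w, Q) = -3 + 2*w (a(w, Q) = 2*w - 3 = -3 + 2*w)
U(l) = -5 + l*(-3 + 2*l)/7 (U(l) = -5 + (l*(-3 + 2*l))/7 = -5 + l*(-3 + 2*l)/7)
U(-11)*51 + (-11 + 77)*(-70 + 26) = (-5 + (⅐)*(-11)*(-3 + 2*(-11)))*51 + (-11 + 77)*(-70 + 26) = (-5 + (⅐)*(-11)*(-3 - 22))*51 + 66*(-44) = (-5 + (⅐)*(-11)*(-25))*51 - 2904 = (-5 + 275/7)*51 - 2904 = (240/7)*51 - 2904 = 12240/7 - 2904 = -8088/7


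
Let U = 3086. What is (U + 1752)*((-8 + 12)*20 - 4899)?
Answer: -23314322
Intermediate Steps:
(U + 1752)*((-8 + 12)*20 - 4899) = (3086 + 1752)*((-8 + 12)*20 - 4899) = 4838*(4*20 - 4899) = 4838*(80 - 4899) = 4838*(-4819) = -23314322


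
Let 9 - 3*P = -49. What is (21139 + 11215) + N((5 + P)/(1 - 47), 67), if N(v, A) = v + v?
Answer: 2232353/69 ≈ 32353.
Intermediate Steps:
P = 58/3 (P = 3 - 1/3*(-49) = 3 + 49/3 = 58/3 ≈ 19.333)
N(v, A) = 2*v
(21139 + 11215) + N((5 + P)/(1 - 47), 67) = (21139 + 11215) + 2*((5 + 58/3)/(1 - 47)) = 32354 + 2*((73/3)/(-46)) = 32354 + 2*((73/3)*(-1/46)) = 32354 + 2*(-73/138) = 32354 - 73/69 = 2232353/69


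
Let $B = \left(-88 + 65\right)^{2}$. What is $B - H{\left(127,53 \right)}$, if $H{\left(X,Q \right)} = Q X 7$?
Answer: $-46588$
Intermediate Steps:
$H{\left(X,Q \right)} = 7 Q X$
$B = 529$ ($B = \left(-23\right)^{2} = 529$)
$B - H{\left(127,53 \right)} = 529 - 7 \cdot 53 \cdot 127 = 529 - 47117 = -46588$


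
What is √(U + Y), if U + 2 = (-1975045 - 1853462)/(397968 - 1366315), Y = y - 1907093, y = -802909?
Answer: 13*I*√15036425834844803/968347 ≈ 1646.2*I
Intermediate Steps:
Y = -2710002 (Y = -802909 - 1907093 = -2710002)
U = 1891813/968347 (U = -2 + (-1975045 - 1853462)/(397968 - 1366315) = -2 - 3828507/(-968347) = -2 - 3828507*(-1/968347) = -2 + 3828507/968347 = 1891813/968347 ≈ 1.9537)
√(U + Y) = √(1891813/968347 - 2710002) = √(-2624220414881/968347) = 13*I*√15036425834844803/968347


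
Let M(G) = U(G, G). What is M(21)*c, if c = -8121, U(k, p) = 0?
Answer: 0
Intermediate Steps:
M(G) = 0
M(21)*c = 0*(-8121) = 0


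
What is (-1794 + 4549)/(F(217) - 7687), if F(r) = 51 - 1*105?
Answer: -2755/7741 ≈ -0.35590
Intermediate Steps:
F(r) = -54 (F(r) = 51 - 105 = -54)
(-1794 + 4549)/(F(217) - 7687) = (-1794 + 4549)/(-54 - 7687) = 2755/(-7741) = 2755*(-1/7741) = -2755/7741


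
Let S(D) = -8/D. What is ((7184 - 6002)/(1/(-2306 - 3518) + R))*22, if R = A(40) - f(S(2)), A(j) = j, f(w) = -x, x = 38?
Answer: 151447296/454271 ≈ 333.39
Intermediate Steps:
f(w) = -38 (f(w) = -1*38 = -38)
R = 78 (R = 40 - 1*(-38) = 40 + 38 = 78)
((7184 - 6002)/(1/(-2306 - 3518) + R))*22 = ((7184 - 6002)/(1/(-2306 - 3518) + 78))*22 = (1182/(1/(-5824) + 78))*22 = (1182/(-1/5824 + 78))*22 = (1182/(454271/5824))*22 = (1182*(5824/454271))*22 = (6883968/454271)*22 = 151447296/454271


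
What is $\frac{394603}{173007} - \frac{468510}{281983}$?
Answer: $\frac{30215828179}{48785032881} \approx 0.61937$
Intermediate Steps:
$\frac{394603}{173007} - \frac{468510}{281983} = \frac{30215828179}{48785032881}$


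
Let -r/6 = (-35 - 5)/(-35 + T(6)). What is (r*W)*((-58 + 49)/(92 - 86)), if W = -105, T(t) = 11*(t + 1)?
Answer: 900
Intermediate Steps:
T(t) = 11 + 11*t (T(t) = 11*(1 + t) = 11 + 11*t)
r = 40/7 (r = -6*(-35 - 5)/(-35 + (11 + 11*6)) = -(-240)/(-35 + (11 + 66)) = -(-240)/(-35 + 77) = -(-240)/42 = -6*(-20/21) = 40/7 ≈ 5.7143)
(r*W)*((-58 + 49)/(92 - 86)) = ((40/7)*(-105))*((-58 + 49)/(92 - 86)) = -(-5400)/6 = -600*(-3/2) = 900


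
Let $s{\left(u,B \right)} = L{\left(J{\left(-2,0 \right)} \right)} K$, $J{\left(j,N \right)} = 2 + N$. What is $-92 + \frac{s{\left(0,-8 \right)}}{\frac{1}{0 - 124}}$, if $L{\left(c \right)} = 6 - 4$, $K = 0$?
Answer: $-92$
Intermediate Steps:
$L{\left(c \right)} = 2$
$s{\left(u,B \right)} = 0$ ($s{\left(u,B \right)} = 2 \cdot 0 = 0$)
$-92 + \frac{s{\left(0,-8 \right)}}{\frac{1}{0 - 124}} = -92 + \frac{0}{\frac{1}{0 - 124}} = -92 + \frac{0}{\frac{1}{-124}} = -92 + \frac{0}{- \frac{1}{124}} = -92 + 0 \left(-124\right) = -92 + 0 = -92$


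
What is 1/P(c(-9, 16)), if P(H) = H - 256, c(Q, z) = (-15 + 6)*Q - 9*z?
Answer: -1/319 ≈ -0.0031348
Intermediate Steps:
c(Q, z) = -9*Q - 9*z
P(H) = -256 + H
1/P(c(-9, 16)) = 1/(-256 + (-9*(-9) - 9*16)) = 1/(-256 + (81 - 144)) = 1/(-256 - 63) = 1/(-319) = -1/319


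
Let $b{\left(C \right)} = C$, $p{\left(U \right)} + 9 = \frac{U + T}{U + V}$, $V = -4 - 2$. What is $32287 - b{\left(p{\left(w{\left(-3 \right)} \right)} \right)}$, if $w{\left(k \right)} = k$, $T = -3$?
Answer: $\frac{96886}{3} \approx 32295.0$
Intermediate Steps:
$V = -6$ ($V = -4 - 2 = -6$)
$p{\left(U \right)} = -9 + \frac{-3 + U}{-6 + U}$ ($p{\left(U \right)} = -9 + \frac{U - 3}{U - 6} = -9 + \frac{-3 + U}{-6 + U}$)
$32287 - b{\left(p{\left(w{\left(-3 \right)} \right)} \right)} = 32287 - \frac{51 - -24}{-6 - 3} = 32287 - \frac{51 + 24}{-9} = 32287 - \left(- \frac{1}{9}\right) 75 = 32287 - - \frac{25}{3} = 32287 + \frac{25}{3} = \frac{96886}{3}$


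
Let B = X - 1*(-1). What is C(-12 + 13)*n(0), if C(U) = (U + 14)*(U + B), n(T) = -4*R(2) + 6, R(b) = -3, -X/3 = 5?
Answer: -3510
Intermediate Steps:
X = -15 (X = -3*5 = -15)
n(T) = 18 (n(T) = -4*(-3) + 6 = 12 + 6 = 18)
B = -14 (B = -15 - 1*(-1) = -15 + 1 = -14)
C(U) = (-14 + U)*(14 + U) (C(U) = (U + 14)*(U - 14) = (14 + U)*(-14 + U) = (-14 + U)*(14 + U))
C(-12 + 13)*n(0) = (-196 + (-12 + 13)²)*18 = (-196 + 1²)*18 = (-196 + 1)*18 = -195*18 = -3510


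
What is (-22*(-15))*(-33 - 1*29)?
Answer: -20460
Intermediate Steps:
(-22*(-15))*(-33 - 1*29) = 330*(-33 - 29) = 330*(-62) = -20460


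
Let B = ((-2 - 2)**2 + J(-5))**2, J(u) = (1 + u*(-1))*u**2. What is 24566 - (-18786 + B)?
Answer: 15796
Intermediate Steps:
J(u) = u**2*(1 - u) (J(u) = (1 - u)*u**2 = u**2*(1 - u))
B = 27556 (B = ((-2 - 2)**2 + (-5)**2*(1 - 1*(-5)))**2 = ((-4)**2 + 25*(1 + 5))**2 = (16 + 25*6)**2 = (16 + 150)**2 = 166**2 = 27556)
24566 - (-18786 + B) = 24566 - (-18786 + 27556) = 24566 - 1*8770 = 24566 - 8770 = 15796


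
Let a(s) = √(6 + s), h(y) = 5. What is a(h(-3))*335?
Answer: 335*√11 ≈ 1111.1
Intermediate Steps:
a(h(-3))*335 = √(6 + 5)*335 = √11*335 = 335*√11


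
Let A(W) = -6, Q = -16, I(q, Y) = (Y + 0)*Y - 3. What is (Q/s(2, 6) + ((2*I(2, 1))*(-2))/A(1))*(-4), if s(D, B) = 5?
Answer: 272/15 ≈ 18.133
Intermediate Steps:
I(q, Y) = -3 + Y² (I(q, Y) = Y*Y - 3 = Y² - 3 = -3 + Y²)
(Q/s(2, 6) + ((2*I(2, 1))*(-2))/A(1))*(-4) = (-16/5 + ((2*(-3 + 1²))*(-2))/(-6))*(-4) = (-16*⅕ + ((2*(-3 + 1))*(-2))*(-⅙))*(-4) = (-16/5 + ((2*(-2))*(-2))*(-⅙))*(-4) = (-16/5 - 4*(-2)*(-⅙))*(-4) = (-16/5 + 8*(-⅙))*(-4) = (-16/5 - 4/3)*(-4) = -68/15*(-4) = 272/15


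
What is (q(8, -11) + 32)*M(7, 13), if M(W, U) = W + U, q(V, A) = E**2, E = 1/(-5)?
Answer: 3204/5 ≈ 640.80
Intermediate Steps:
E = -1/5 ≈ -0.20000
q(V, A) = 1/25 (q(V, A) = (-1/5)**2 = 1/25)
M(W, U) = U + W
(q(8, -11) + 32)*M(7, 13) = (1/25 + 32)*(13 + 7) = (801/25)*20 = 3204/5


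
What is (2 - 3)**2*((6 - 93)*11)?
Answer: -957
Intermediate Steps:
(2 - 3)**2*((6 - 93)*11) = (-1)**2*(-87*11) = 1*(-957) = -957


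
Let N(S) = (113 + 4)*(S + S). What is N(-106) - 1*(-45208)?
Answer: 20404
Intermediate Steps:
N(S) = 234*S (N(S) = 117*(2*S) = 234*S)
N(-106) - 1*(-45208) = 234*(-106) - 1*(-45208) = -24804 + 45208 = 20404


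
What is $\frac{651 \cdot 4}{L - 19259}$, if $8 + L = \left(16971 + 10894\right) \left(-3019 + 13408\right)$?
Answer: $\frac{1302}{144735109} \approx 8.9957 \cdot 10^{-6}$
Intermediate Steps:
$L = 289489477$ ($L = -8 + \left(16971 + 10894\right) \left(-3019 + 13408\right) = -8 + 27865 \cdot 10389 = -8 + 289489485 = 289489477$)
$\frac{651 \cdot 4}{L - 19259} = \frac{651 \cdot 4}{289489477 - 19259} = \frac{2604}{289489477 - 19259} = \frac{2604}{289470218} = 2604 \cdot \frac{1}{289470218} = \frac{1302}{144735109}$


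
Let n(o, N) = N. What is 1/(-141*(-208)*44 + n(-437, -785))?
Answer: 1/1289647 ≈ 7.7541e-7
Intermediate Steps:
1/(-141*(-208)*44 + n(-437, -785)) = 1/(-141*(-208)*44 - 785) = 1/(29328*44 - 785) = 1/(1290432 - 785) = 1/1289647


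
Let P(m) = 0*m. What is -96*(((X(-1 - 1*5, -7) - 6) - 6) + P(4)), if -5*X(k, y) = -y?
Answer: 6432/5 ≈ 1286.4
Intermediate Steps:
X(k, y) = y/5 (X(k, y) = -(-1)*y/5 = y/5)
P(m) = 0
-96*(((X(-1 - 1*5, -7) - 6) - 6) + P(4)) = -96*((((1/5)*(-7) - 6) - 6) + 0) = -96*(((-7/5 - 6) - 6) + 0) = -96*((-37/5 - 6) + 0) = -96*(-67/5 + 0) = -96*(-67/5) = 6432/5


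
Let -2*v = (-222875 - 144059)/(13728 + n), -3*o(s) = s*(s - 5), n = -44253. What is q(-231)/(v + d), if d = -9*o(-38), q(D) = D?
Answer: -7051275/149450083 ≈ -0.047181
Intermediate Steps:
o(s) = -s*(-5 + s)/3 (o(s) = -s*(s - 5)/3 = -s*(-5 + s)/3)
v = -183467/30525 (v = -(-222875 - 144059)/(2*(13728 - 44253)) = -(-183467)/(-30525) = -(-183467)*(-1)/30525 = -½*366934/30525 = -183467/30525 ≈ -6.0104)
d = 4902 (d = -3*(-38)*(5 - 1*(-38)) = -3*(-38)*(5 + 38) = -3*(-38)*43 = -9*(-1634/3) = 4902)
q(-231)/(v + d) = -231/(-183467/30525 + 4902) = -231/149450083/30525 = -231*30525/149450083 = -7051275/149450083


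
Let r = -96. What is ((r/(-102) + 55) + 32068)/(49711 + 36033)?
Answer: 546107/1457648 ≈ 0.37465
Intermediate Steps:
((r/(-102) + 55) + 32068)/(49711 + 36033) = ((-96/(-102) + 55) + 32068)/(49711 + 36033) = ((-1/102*(-96) + 55) + 32068)/85744 = ((16/17 + 55) + 32068)*(1/85744) = (951/17 + 32068)*(1/85744) = (546107/17)*(1/85744) = 546107/1457648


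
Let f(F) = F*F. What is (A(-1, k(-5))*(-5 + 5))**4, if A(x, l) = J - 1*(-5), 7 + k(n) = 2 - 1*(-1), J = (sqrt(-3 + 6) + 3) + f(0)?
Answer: 0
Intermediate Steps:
f(F) = F**2
J = 3 + sqrt(3) (J = (sqrt(-3 + 6) + 3) + 0**2 = (sqrt(3) + 3) + 0 = (3 + sqrt(3)) + 0 = 3 + sqrt(3) ≈ 4.7320)
k(n) = -4 (k(n) = -7 + (2 - 1*(-1)) = -7 + (2 + 1) = -7 + 3 = -4)
A(x, l) = 8 + sqrt(3) (A(x, l) = (3 + sqrt(3)) - 1*(-5) = (3 + sqrt(3)) + 5 = 8 + sqrt(3))
(A(-1, k(-5))*(-5 + 5))**4 = ((8 + sqrt(3))*(-5 + 5))**4 = ((8 + sqrt(3))*0)**4 = 0**4 = 0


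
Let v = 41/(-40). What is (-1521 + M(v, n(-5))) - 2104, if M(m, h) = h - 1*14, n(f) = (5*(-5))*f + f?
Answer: -3519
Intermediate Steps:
v = -41/40 (v = 41*(-1/40) = -41/40 ≈ -1.0250)
n(f) = -24*f (n(f) = -25*f + f = -24*f)
M(m, h) = -14 + h (M(m, h) = h - 14 = -14 + h)
(-1521 + M(v, n(-5))) - 2104 = (-1521 + (-14 - 24*(-5))) - 2104 = (-1521 + (-14 + 120)) - 2104 = (-1521 + 106) - 2104 = -1415 - 2104 = -3519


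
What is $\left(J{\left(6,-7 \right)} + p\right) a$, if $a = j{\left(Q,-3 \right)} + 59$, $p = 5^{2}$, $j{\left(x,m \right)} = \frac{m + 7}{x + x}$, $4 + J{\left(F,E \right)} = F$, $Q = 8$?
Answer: $\frac{6399}{4} \approx 1599.8$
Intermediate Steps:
$J{\left(F,E \right)} = -4 + F$
$j{\left(x,m \right)} = \frac{7 + m}{2 x}$
$p = 25$
$a = \frac{237}{4}$ ($a = \frac{7 - 3}{2 \cdot 8} + 59 = \frac{1}{2} \cdot \frac{1}{8} \cdot 4 + 59 = \frac{1}{4} + 59 = \frac{237}{4} \approx 59.25$)
$\left(J{\left(6,-7 \right)} + p\right) a = \left(\left(-4 + 6\right) + 25\right) \frac{237}{4} = \left(2 + 25\right) \frac{237}{4} = 27 \cdot \frac{237}{4} = \frac{6399}{4}$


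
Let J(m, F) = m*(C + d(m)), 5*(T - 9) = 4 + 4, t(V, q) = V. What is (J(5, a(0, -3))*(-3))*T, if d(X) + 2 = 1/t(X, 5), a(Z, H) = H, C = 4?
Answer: -1749/5 ≈ -349.80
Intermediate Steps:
T = 53/5 (T = 9 + (4 + 4)/5 = 9 + (⅕)*8 = 9 + 8/5 = 53/5 ≈ 10.600)
d(X) = -2 + 1/X
J(m, F) = m*(2 + 1/m) (J(m, F) = m*(4 + (-2 + 1/m)) = m*(2 + 1/m))
(J(5, a(0, -3))*(-3))*T = ((1 + 2*5)*(-3))*(53/5) = ((1 + 10)*(-3))*(53/5) = (11*(-3))*(53/5) = -33*53/5 = -1749/5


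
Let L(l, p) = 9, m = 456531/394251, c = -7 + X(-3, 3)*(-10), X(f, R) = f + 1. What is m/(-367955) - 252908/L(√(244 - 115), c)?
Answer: -12229503476938973/435199880115 ≈ -28101.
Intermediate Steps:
X(f, R) = 1 + f
c = 13 (c = -7 + (1 - 3)*(-10) = -7 - 2*(-10) = -7 + 20 = 13)
m = 152177/131417 (m = 456531*(1/394251) = 152177/131417 ≈ 1.1580)
m/(-367955) - 252908/L(√(244 - 115), c) = (152177/131417)/(-367955) - 252908/9 = (152177/131417)*(-1/367955) - 252908*⅑ = -152177/48355542235 - 252908/9 = -12229503476938973/435199880115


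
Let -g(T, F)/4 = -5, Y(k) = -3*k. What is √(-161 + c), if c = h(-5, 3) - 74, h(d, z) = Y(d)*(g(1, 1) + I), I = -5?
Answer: I*√10 ≈ 3.1623*I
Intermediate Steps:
g(T, F) = 20 (g(T, F) = -4*(-5) = 20)
h(d, z) = -45*d (h(d, z) = (-3*d)*(20 - 5) = -3*d*15 = -45*d)
c = 151 (c = -45*(-5) - 74 = 225 - 74 = 151)
√(-161 + c) = √(-161 + 151) = √(-10) = I*√10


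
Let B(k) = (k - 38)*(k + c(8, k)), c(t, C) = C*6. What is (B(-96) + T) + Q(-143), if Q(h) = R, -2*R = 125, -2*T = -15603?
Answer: 97787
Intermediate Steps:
T = 15603/2 (T = -1/2*(-15603) = 15603/2 ≈ 7801.5)
R = -125/2 (R = -1/2*125 = -125/2 ≈ -62.500)
Q(h) = -125/2
c(t, C) = 6*C
B(k) = 7*k*(-38 + k) (B(k) = (k - 38)*(k + 6*k) = (-38 + k)*(7*k) = 7*k*(-38 + k))
(B(-96) + T) + Q(-143) = (7*(-96)*(-38 - 96) + 15603/2) - 125/2 = (7*(-96)*(-134) + 15603/2) - 125/2 = (90048 + 15603/2) - 125/2 = 195699/2 - 125/2 = 97787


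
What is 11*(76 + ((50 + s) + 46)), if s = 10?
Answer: 2002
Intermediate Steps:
11*(76 + ((50 + s) + 46)) = 11*(76 + ((50 + 10) + 46)) = 11*(76 + (60 + 46)) = 11*(76 + 106) = 11*182 = 2002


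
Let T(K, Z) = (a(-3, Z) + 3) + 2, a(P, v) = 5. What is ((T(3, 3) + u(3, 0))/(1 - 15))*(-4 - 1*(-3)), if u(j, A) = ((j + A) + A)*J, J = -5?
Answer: -5/14 ≈ -0.35714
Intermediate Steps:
T(K, Z) = 10 (T(K, Z) = (5 + 3) + 2 = 8 + 2 = 10)
u(j, A) = -10*A - 5*j (u(j, A) = ((j + A) + A)*(-5) = ((A + j) + A)*(-5) = (j + 2*A)*(-5) = -10*A - 5*j)
((T(3, 3) + u(3, 0))/(1 - 15))*(-4 - 1*(-3)) = ((10 + (-10*0 - 5*3))/(1 - 15))*(-4 - 1*(-3)) = ((10 + (0 - 15))/(-14))*(-4 + 3) = ((10 - 15)*(-1/14))*(-1) = -5*(-1/14)*(-1) = (5/14)*(-1) = -5/14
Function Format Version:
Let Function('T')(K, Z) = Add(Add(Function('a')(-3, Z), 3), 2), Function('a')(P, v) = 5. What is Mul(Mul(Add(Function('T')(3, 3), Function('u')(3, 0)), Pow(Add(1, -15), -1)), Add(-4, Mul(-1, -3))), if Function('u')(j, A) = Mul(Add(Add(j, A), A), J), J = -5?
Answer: Rational(-5, 14) ≈ -0.35714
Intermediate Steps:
Function('T')(K, Z) = 10 (Function('T')(K, Z) = Add(Add(5, 3), 2) = Add(8, 2) = 10)
Function('u')(j, A) = Add(Mul(-10, A), Mul(-5, j)) (Function('u')(j, A) = Mul(Add(Add(j, A), A), -5) = Mul(Add(Add(A, j), A), -5) = Mul(Add(j, Mul(2, A)), -5) = Add(Mul(-10, A), Mul(-5, j)))
Mul(Mul(Add(Function('T')(3, 3), Function('u')(3, 0)), Pow(Add(1, -15), -1)), Add(-4, Mul(-1, -3))) = Mul(Mul(Add(10, Add(Mul(-10, 0), Mul(-5, 3))), Pow(Add(1, -15), -1)), Add(-4, Mul(-1, -3))) = Mul(Mul(Add(10, Add(0, -15)), Pow(-14, -1)), Add(-4, 3)) = Mul(Mul(Add(10, -15), Rational(-1, 14)), -1) = Mul(Mul(-5, Rational(-1, 14)), -1) = Mul(Rational(5, 14), -1) = Rational(-5, 14)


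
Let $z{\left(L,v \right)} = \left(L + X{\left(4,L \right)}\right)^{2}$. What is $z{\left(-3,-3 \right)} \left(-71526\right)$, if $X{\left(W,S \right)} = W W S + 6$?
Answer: $-144840150$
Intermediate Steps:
$X{\left(W,S \right)} = 6 + S W^{2}$ ($X{\left(W,S \right)} = W^{2} S + 6 = S W^{2} + 6 = 6 + S W^{2}$)
$z{\left(L,v \right)} = \left(6 + 17 L\right)^{2}$ ($z{\left(L,v \right)} = \left(L + \left(6 + L 4^{2}\right)\right)^{2} = \left(L + \left(6 + L 16\right)\right)^{2} = \left(L + \left(6 + 16 L\right)\right)^{2} = \left(6 + 17 L\right)^{2}$)
$z{\left(-3,-3 \right)} \left(-71526\right) = \left(6 + 17 \left(-3\right)\right)^{2} \left(-71526\right) = \left(6 - 51\right)^{2} \left(-71526\right) = \left(-45\right)^{2} \left(-71526\right) = 2025 \left(-71526\right) = -144840150$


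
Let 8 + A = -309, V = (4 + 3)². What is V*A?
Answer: -15533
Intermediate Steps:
V = 49 (V = 7² = 49)
A = -317 (A = -8 - 309 = -317)
V*A = 49*(-317) = -15533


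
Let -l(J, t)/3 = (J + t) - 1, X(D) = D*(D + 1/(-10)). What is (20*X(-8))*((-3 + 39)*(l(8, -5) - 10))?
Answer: -746496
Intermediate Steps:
X(D) = D*(-1/10 + D) (X(D) = D*(D - 1/10) = D*(-1/10 + D))
l(J, t) = 3 - 3*J - 3*t (l(J, t) = -3*((J + t) - 1) = -3*(-1 + J + t) = 3 - 3*J - 3*t)
(20*X(-8))*((-3 + 39)*(l(8, -5) - 10)) = (20*(-8*(-1/10 - 8)))*((-3 + 39)*((3 - 3*8 - 3*(-5)) - 10)) = (20*(-8*(-81/10)))*(36*((3 - 24 + 15) - 10)) = (20*(324/5))*(36*(-6 - 10)) = 1296*(36*(-16)) = 1296*(-576) = -746496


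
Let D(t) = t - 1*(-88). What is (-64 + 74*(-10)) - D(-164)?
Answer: -728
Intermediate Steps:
D(t) = 88 + t (D(t) = t + 88 = 88 + t)
(-64 + 74*(-10)) - D(-164) = (-64 + 74*(-10)) - (88 - 164) = (-64 - 740) - 1*(-76) = -804 + 76 = -728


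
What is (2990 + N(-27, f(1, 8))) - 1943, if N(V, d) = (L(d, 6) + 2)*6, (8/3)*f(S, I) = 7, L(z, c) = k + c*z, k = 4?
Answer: 2355/2 ≈ 1177.5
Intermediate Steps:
L(z, c) = 4 + c*z
f(S, I) = 21/8 (f(S, I) = (3/8)*7 = 21/8)
N(V, d) = 36 + 36*d (N(V, d) = ((4 + 6*d) + 2)*6 = (6 + 6*d)*6 = 36 + 36*d)
(2990 + N(-27, f(1, 8))) - 1943 = (2990 + (36 + 36*(21/8))) - 1943 = (2990 + (36 + 189/2)) - 1943 = (2990 + 261/2) - 1943 = 6241/2 - 1943 = 2355/2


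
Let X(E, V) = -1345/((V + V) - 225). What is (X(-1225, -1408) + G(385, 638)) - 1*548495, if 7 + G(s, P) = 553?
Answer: -1666311564/3041 ≈ -5.4795e+5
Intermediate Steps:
G(s, P) = 546 (G(s, P) = -7 + 553 = 546)
X(E, V) = -1345/(-225 + 2*V) (X(E, V) = -1345/(2*V - 225) = -1345/(-225 + 2*V))
(X(-1225, -1408) + G(385, 638)) - 1*548495 = (-1345/(-225 + 2*(-1408)) + 546) - 1*548495 = (-1345/(-225 - 2816) + 546) - 548495 = (-1345/(-3041) + 546) - 548495 = (-1345*(-1/3041) + 546) - 548495 = (1345/3041 + 546) - 548495 = 1661731/3041 - 548495 = -1666311564/3041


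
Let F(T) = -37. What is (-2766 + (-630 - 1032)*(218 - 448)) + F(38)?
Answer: 379457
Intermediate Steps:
(-2766 + (-630 - 1032)*(218 - 448)) + F(38) = (-2766 + (-630 - 1032)*(218 - 448)) - 37 = (-2766 - 1662*(-230)) - 37 = (-2766 + 382260) - 37 = 379494 - 37 = 379457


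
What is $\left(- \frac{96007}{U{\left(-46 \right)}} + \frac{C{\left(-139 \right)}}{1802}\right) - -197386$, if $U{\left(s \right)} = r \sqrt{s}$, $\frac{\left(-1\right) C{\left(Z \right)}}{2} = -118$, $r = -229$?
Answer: $\frac{177844904}{901} - \frac{96007 i \sqrt{46}}{10534} \approx 1.9739 \cdot 10^{5} - 61.814 i$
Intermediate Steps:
$C{\left(Z \right)} = 236$ ($C{\left(Z \right)} = \left(-2\right) \left(-118\right) = 236$)
$U{\left(s \right)} = - 229 \sqrt{s}$
$\left(- \frac{96007}{U{\left(-46 \right)}} + \frac{C{\left(-139 \right)}}{1802}\right) - -197386 = \left(- \frac{96007}{\left(-229\right) \sqrt{-46}} + \frac{236}{1802}\right) - -197386 = \left(- \frac{96007}{\left(-229\right) i \sqrt{46}} + 236 \cdot \frac{1}{1802}\right) + 197386 = \left(- \frac{96007}{\left(-229\right) i \sqrt{46}} + \frac{118}{901}\right) + 197386 = \left(- 96007 \frac{i \sqrt{46}}{10534} + \frac{118}{901}\right) + 197386 = \left(- \frac{96007 i \sqrt{46}}{10534} + \frac{118}{901}\right) + 197386 = \left(\frac{118}{901} - \frac{96007 i \sqrt{46}}{10534}\right) + 197386 = \frac{177844904}{901} - \frac{96007 i \sqrt{46}}{10534}$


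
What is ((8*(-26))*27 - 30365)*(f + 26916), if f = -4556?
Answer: -804535160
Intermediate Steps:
((8*(-26))*27 - 30365)*(f + 26916) = ((8*(-26))*27 - 30365)*(-4556 + 26916) = (-208*27 - 30365)*22360 = (-5616 - 30365)*22360 = -35981*22360 = -804535160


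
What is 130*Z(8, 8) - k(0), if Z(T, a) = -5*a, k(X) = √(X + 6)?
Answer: -5200 - √6 ≈ -5202.5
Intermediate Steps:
k(X) = √(6 + X)
130*Z(8, 8) - k(0) = 130*(-5*8) - √(6 + 0) = 130*(-40) - √6 = -5200 - √6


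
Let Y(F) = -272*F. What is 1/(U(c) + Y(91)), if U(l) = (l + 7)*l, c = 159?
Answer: 1/1642 ≈ 0.00060901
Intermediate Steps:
U(l) = l*(7 + l) (U(l) = (7 + l)*l = l*(7 + l))
1/(U(c) + Y(91)) = 1/(159*(7 + 159) - 272*91) = 1/(159*166 - 24752) = 1/(26394 - 24752) = 1/1642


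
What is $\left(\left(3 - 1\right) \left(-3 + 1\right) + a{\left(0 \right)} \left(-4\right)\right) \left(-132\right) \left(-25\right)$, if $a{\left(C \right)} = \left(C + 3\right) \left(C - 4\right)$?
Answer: $145200$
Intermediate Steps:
$a{\left(C \right)} = \left(-4 + C\right) \left(3 + C\right)$ ($a{\left(C \right)} = \left(3 + C\right) \left(-4 + C\right) = \left(-4 + C\right) \left(3 + C\right)$)
$\left(\left(3 - 1\right) \left(-3 + 1\right) + a{\left(0 \right)} \left(-4\right)\right) \left(-132\right) \left(-25\right) = \left(\left(3 - 1\right) \left(-3 + 1\right) + \left(-12 + 0^{2} - 0\right) \left(-4\right)\right) \left(-132\right) \left(-25\right) = \left(2 \left(-2\right) + \left(-12 + 0 + 0\right) \left(-4\right)\right) \left(-132\right) \left(-25\right) = \left(-4 - -48\right) \left(-132\right) \left(-25\right) = \left(-4 + 48\right) \left(-132\right) \left(-25\right) = 44 \left(-132\right) \left(-25\right) = \left(-5808\right) \left(-25\right) = 145200$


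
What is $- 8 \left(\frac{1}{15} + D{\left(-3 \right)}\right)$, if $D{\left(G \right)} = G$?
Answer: $\frac{352}{15} \approx 23.467$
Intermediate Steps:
$- 8 \left(\frac{1}{15} + D{\left(-3 \right)}\right) = - 8 \left(\frac{1}{15} - 3\right) = \left(-8\right) \left(- \frac{44}{15}\right) = \frac{352}{15}$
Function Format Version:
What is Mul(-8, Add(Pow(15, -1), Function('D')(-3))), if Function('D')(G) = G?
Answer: Rational(352, 15) ≈ 23.467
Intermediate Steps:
Mul(-8, Add(Pow(15, -1), Function('D')(-3))) = Mul(-8, Add(Pow(15, -1), -3)) = Mul(-8, Add(Rational(1, 15), -3)) = Mul(-8, Rational(-44, 15)) = Rational(352, 15)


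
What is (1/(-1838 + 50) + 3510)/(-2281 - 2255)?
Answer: -6275879/8110368 ≈ -0.77381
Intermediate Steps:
(1/(-1838 + 50) + 3510)/(-2281 - 2255) = (1/(-1788) + 3510)/(-4536) = (-1/1788 + 3510)*(-1/4536) = (6275879/1788)*(-1/4536) = -6275879/8110368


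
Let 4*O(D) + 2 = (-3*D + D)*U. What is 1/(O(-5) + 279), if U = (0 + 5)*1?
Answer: 1/291 ≈ 0.0034364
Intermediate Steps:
U = 5 (U = 5*1 = 5)
O(D) = -1/2 - 5*D/2 (O(D) = -1/2 + ((-3*D + D)*5)/4 = -1/2 + (-2*D*5)/4 = -1/2 + (-10*D)/4 = -1/2 - 5*D/2)
1/(O(-5) + 279) = 1/((-1/2 - 5/2*(-5)) + 279) = 1/((-1/2 + 25/2) + 279) = 1/(12 + 279) = 1/291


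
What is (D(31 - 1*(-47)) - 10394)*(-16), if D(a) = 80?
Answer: 165024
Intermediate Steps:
(D(31 - 1*(-47)) - 10394)*(-16) = (80 - 10394)*(-16) = -10314*(-16) = 165024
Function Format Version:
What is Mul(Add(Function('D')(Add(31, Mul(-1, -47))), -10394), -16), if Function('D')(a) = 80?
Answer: 165024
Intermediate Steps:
Mul(Add(Function('D')(Add(31, Mul(-1, -47))), -10394), -16) = Mul(Add(80, -10394), -16) = Mul(-10314, -16) = 165024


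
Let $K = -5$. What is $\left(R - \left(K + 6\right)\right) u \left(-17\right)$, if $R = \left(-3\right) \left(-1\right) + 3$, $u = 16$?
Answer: $-1360$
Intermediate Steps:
$R = 6$ ($R = 3 + 3 = 6$)
$\left(R - \left(K + 6\right)\right) u \left(-17\right) = \left(6 - \left(-5 + 6\right)\right) 16 \left(-17\right) = \left(6 - 1\right) 16 \left(-17\right) = 5 \cdot 16 \left(-17\right) = 80 \left(-17\right) = -1360$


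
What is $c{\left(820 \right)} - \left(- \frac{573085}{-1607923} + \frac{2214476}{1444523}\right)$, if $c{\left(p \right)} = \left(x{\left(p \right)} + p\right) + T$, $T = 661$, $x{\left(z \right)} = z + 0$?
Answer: $\frac{5340102178575626}{2322681755729} \approx 2299.1$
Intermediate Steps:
$x{\left(z \right)} = z$
$c{\left(p \right)} = 661 + 2 p$ ($c{\left(p \right)} = \left(p + p\right) + 661 = 2 p + 661 = 661 + 2 p$)
$c{\left(820 \right)} - \left(- \frac{573085}{-1607923} + \frac{2214476}{1444523}\right) = \left(661 + 2 \cdot 820\right) - \left(- \frac{573085}{-1607923} + \frac{2214476}{1444523}\right) = \left(661 + 1640\right) - \left(\left(-573085\right) \left(- \frac{1}{1607923}\right) + 2214476 \cdot \frac{1}{1444523}\right) = 2301 - \left(\frac{573085}{1607923} + \frac{2214476}{1444523}\right) = 2301 - \frac{4388541356803}{2322681755729} = \frac{5340102178575626}{2322681755729}$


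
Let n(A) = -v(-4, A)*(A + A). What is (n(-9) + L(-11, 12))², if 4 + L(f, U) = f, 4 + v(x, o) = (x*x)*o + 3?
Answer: 6890625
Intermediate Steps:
v(x, o) = -1 + o*x² (v(x, o) = -4 + ((x*x)*o + 3) = -4 + (x²*o + 3) = -4 + (o*x² + 3) = -4 + (3 + o*x²) = -1 + o*x²)
n(A) = -2*A*(-1 + 16*A) (n(A) = -(-1 + A*(-4)²)*(A + A) = -(-1 + A*16)*2*A = -(-1 + 16*A)*2*A = -2*A*(-1 + 16*A))
L(f, U) = -4 + f
(n(-9) + L(-11, 12))² = (2*(-9)*(1 - 16*(-9)) + (-4 - 11))² = (2*(-9)*(1 + 144) - 15)² = (2*(-9)*145 - 15)² = (-2610 - 15)² = (-2625)² = 6890625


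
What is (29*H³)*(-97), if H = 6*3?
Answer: -16405416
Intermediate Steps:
H = 18
(29*H³)*(-97) = (29*18³)*(-97) = (29*5832)*(-97) = 169128*(-97) = -16405416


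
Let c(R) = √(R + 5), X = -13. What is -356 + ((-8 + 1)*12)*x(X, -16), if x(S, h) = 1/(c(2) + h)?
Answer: -29100/83 + 28*√7/83 ≈ -349.71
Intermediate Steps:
c(R) = √(5 + R)
x(S, h) = 1/(h + √7) (x(S, h) = 1/(√(5 + 2) + h) = 1/(√7 + h) = 1/(h + √7))
-356 + ((-8 + 1)*12)*x(X, -16) = -356 + ((-8 + 1)*12)/(-16 + √7) = -356 + (-7*12)/(-16 + √7) = -356 - 84/(-16 + √7)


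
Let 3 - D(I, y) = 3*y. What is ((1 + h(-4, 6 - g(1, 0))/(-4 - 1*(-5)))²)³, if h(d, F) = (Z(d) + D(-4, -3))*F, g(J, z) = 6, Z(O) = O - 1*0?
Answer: 1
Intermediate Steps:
Z(O) = O (Z(O) = O + 0 = O)
D(I, y) = 3 - 3*y
h(d, F) = F*(12 + d) (h(d, F) = (d + (3 - 3*(-3)))*F = (d + (3 + 9))*F = (d + 12)*F = (12 + d)*F = F*(12 + d))
((1 + h(-4, 6 - g(1, 0))/(-4 - 1*(-5)))²)³ = ((1 + ((6 - 1*6)*(12 - 4))/(-4 - 1*(-5)))²)³ = ((1 + ((6 - 6)*8)/(-4 + 5))²)³ = ((1 + (0*8)/1)²)³ = ((1 + 0*1)²)³ = ((1 + 0)²)³ = (1²)³ = 1³ = 1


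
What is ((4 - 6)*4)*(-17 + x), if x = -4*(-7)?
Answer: -88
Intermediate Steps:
x = 28
((4 - 6)*4)*(-17 + x) = ((4 - 6)*4)*(-17 + 28) = -2*4*11 = -8*11 = -88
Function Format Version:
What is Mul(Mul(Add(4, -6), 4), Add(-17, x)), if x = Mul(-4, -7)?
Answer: -88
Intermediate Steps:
x = 28
Mul(Mul(Add(4, -6), 4), Add(-17, x)) = Mul(Mul(Add(4, -6), 4), Add(-17, 28)) = Mul(Mul(-2, 4), 11) = Mul(-8, 11) = -88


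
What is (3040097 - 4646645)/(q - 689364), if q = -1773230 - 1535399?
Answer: 1606548/3997993 ≈ 0.40184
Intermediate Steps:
q = -3308629
(3040097 - 4646645)/(q - 689364) = (3040097 - 4646645)/(-3308629 - 689364) = -1606548/(-3997993) = -1606548*(-1/3997993) = 1606548/3997993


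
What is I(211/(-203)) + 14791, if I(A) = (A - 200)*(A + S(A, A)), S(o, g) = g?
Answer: 626744561/41209 ≈ 15209.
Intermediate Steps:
I(A) = 2*A*(-200 + A) (I(A) = (A - 200)*(A + A) = (-200 + A)*(2*A) = 2*A*(-200 + A))
I(211/(-203)) + 14791 = 2*(211/(-203))*(-200 + 211/(-203)) + 14791 = 2*(211*(-1/203))*(-200 + 211*(-1/203)) + 14791 = 2*(-211/203)*(-200 - 211/203) + 14791 = 2*(-211/203)*(-40811/203) + 14791 = 17222242/41209 + 14791 = 626744561/41209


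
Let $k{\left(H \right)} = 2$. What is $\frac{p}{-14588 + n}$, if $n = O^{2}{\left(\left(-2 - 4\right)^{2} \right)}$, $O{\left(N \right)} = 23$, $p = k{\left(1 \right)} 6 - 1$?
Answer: $- \frac{11}{14059} \approx -0.00078242$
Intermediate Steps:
$p = 11$ ($p = 2 \cdot 6 - 1 = 12 - 1 = 11$)
$n = 529$ ($n = 23^{2} = 529$)
$\frac{p}{-14588 + n} = \frac{11}{-14588 + 529} = \frac{11}{-14059} = 11 \left(- \frac{1}{14059}\right) = - \frac{11}{14059}$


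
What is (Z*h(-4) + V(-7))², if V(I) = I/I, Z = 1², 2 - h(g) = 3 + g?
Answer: 16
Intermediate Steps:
h(g) = -1 - g (h(g) = 2 - (3 + g) = 2 + (-3 - g) = -1 - g)
Z = 1
V(I) = 1
(Z*h(-4) + V(-7))² = (1*(-1 - 1*(-4)) + 1)² = (1*(-1 + 4) + 1)² = (1*3 + 1)² = (3 + 1)² = 4² = 16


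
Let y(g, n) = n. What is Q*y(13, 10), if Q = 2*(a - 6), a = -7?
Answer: -260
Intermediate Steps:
Q = -26 (Q = 2*(-7 - 6) = 2*(-13) = -26)
Q*y(13, 10) = -26*10 = -260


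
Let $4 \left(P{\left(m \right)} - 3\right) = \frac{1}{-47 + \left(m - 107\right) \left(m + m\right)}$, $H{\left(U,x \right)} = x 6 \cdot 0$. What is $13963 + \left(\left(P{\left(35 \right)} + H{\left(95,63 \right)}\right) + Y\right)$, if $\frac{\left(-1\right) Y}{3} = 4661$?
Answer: $- \frac{345917}{20348} \approx -17.0$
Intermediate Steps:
$Y = -13983$ ($Y = \left(-3\right) 4661 = -13983$)
$H{\left(U,x \right)} = 0$ ($H{\left(U,x \right)} = 6 x 0 = 0$)
$P{\left(m \right)} = 3 + \frac{1}{4 \left(-47 + 2 m \left(-107 + m\right)\right)}$ ($P{\left(m \right)} = 3 + \frac{1}{4 \left(-47 + \left(m - 107\right) \left(m + m\right)\right)} = 3 + \frac{1}{4 \left(-47 + \left(-107 + m\right) 2 m\right)} = 3 + \frac{1}{4 \left(-47 + 2 m \left(-107 + m\right)\right)}$)
$13963 + \left(\left(P{\left(35 \right)} + H{\left(95,63 \right)}\right) + Y\right) = 13963 - \left(13983 - \frac{563 - 24 \cdot 35^{2} + 2568 \cdot 35}{4 \left(47 - 2 \cdot 35^{2} + 214 \cdot 35\right)}\right) = 13963 - \left(13983 - \frac{563 - 29400 + 89880}{4 \left(47 - 2450 + 7490\right)}\right) = 13963 - \left(13983 - \frac{1}{4} \cdot \frac{1}{5087} \cdot 61043\right) = 13963 - \left(13983 - \frac{61043}{20348}\right) = 13963 + \left(\left(\frac{61043}{20348} + 0\right) - 13983\right) = 13963 + \left(\frac{61043}{20348} - 13983\right) = 13963 - \frac{284465041}{20348} = - \frac{345917}{20348}$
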